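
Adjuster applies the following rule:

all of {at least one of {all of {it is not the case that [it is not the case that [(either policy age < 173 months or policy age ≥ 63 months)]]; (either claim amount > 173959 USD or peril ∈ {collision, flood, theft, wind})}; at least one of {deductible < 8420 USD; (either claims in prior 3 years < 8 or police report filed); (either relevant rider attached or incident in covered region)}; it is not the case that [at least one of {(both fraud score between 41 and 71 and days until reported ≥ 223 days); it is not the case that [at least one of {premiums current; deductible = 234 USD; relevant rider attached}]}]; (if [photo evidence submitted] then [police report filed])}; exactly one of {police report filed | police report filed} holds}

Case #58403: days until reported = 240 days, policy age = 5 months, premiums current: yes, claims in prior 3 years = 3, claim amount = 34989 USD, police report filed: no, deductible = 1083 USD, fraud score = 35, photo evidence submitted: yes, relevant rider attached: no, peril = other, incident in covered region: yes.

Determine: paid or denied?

Atomic conditions:
  policy age < 173 months: 5 < 173 is true
  policy age ≥ 63 months: 5 ≥ 63 is false
  claim amount > 173959 USD: 34989 > 173959 is false
  peril ∈ {collision, flood, theft, wind}: other is not in the set → false
  deductible < 8420 USD: 1083 < 8420 is true
  claims in prior 3 years < 8: 3 < 8 is true
  police report filed: no → false
  relevant rider attached: no → false
  incident in covered region: yes → true
  fraud score between 41 and 71: 35 in [41, 71] is false
  days until reported ≥ 223 days: 240 ≥ 223 is true
  premiums current: yes → true
  deductible = 234 USD: 1083 == 234 is false
  photo evidence submitted: yes → true
Combine:
[1.1.1.1.1] true OR false = true
[1.1.1.1] NOT true = false
[1.1.1] NOT false = true
[1.1.2] false OR false = false
[1.1] true AND false = false
[1.2.2] true OR false = true
[1.2.3] false OR true = true
[1.2] true OR true OR true = true
[1.3.1.1] false AND true = false
[1.3.1.2.1] true OR false OR false = true
[1.3.1.2] NOT true = false
[1.3.1] false OR false = false
[1.3] NOT false = true
[1.4] true → false = false
[1] false OR true OR true OR false = true
[2] exactly-one(false, false) = false
[root] true AND false = false
Overall: false → denied

Denied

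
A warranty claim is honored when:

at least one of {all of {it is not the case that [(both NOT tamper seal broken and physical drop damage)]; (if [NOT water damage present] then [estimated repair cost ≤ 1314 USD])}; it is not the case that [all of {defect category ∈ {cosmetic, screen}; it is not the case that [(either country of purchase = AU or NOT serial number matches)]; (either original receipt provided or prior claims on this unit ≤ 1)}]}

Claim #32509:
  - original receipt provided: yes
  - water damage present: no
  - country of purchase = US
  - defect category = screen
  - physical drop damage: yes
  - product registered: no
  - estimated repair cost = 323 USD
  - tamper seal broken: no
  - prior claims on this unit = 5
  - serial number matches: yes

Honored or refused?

Refused

Atomic conditions:
  NOT tamper seal broken: no → true
  physical drop damage: yes → true
  NOT water damage present: no → true
  estimated repair cost ≤ 1314 USD: 323 ≤ 1314 is true
  defect category ∈ {cosmetic, screen}: screen is in the set → true
  country of purchase = AU: US == AU is false
  NOT serial number matches: yes → false
  original receipt provided: yes → true
  prior claims on this unit ≤ 1: 5 ≤ 1 is false
Combine:
[1.1.1] true AND true = true
[1.1] NOT true = false
[1.2] true → true = true
[1] false AND true = false
[2.1.2.1] false OR false = false
[2.1.2] NOT false = true
[2.1.3] true OR false = true
[2.1] true AND true AND true = true
[2] NOT true = false
[root] false OR false = false
Overall: false → refused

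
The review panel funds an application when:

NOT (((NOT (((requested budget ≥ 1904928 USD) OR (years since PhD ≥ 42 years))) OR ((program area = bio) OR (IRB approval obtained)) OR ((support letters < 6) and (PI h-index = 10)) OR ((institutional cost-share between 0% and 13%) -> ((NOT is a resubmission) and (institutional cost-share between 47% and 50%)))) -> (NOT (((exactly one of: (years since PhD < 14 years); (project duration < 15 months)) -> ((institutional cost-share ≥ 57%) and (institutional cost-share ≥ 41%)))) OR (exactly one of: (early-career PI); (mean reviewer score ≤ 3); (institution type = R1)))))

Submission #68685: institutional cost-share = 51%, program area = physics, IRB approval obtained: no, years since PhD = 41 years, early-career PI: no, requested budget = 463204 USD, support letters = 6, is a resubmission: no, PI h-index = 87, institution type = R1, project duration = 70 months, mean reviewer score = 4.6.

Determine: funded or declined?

Declined

Atomic conditions:
  requested budget ≥ 1904928 USD: 463204 ≥ 1904928 is false
  years since PhD ≥ 42 years: 41 ≥ 42 is false
  program area = bio: physics == bio is false
  IRB approval obtained: no → false
  support letters < 6: 6 < 6 is false
  PI h-index = 10: 87 == 10 is false
  institutional cost-share between 0% and 13%: 51 in [0, 13] is false
  NOT is a resubmission: no → true
  institutional cost-share between 47% and 50%: 51 in [47, 50] is false
  years since PhD < 14 years: 41 < 14 is false
  project duration < 15 months: 70 < 15 is false
  institutional cost-share ≥ 57%: 51 ≥ 57 is false
  institutional cost-share ≥ 41%: 51 ≥ 41 is true
  early-career PI: no → false
  mean reviewer score ≤ 3: 4.6 ≤ 3 is false
  institution type = R1: R1 == R1 is true
Combine:
[1.1.1.1] false OR false = false
[1.1.1] NOT false = true
[1.1.2] false OR false = false
[1.1.3] false AND false = false
[1.1.4.2] true AND false = false
[1.1.4] false → false (antecedent false ⇒ implication holds) = true
[1.1] true OR false OR false OR true = true
[1.2.1.1.1] exactly-one(false, false) = false
[1.2.1.1.2] false AND true = false
[1.2.1.1] false → false (antecedent false ⇒ implication holds) = true
[1.2.1] NOT true = false
[1.2.2] exactly-one(false, false, true) = true
[1.2] false OR true = true
[1] true → true = true
[root] NOT true = false
Overall: false → declined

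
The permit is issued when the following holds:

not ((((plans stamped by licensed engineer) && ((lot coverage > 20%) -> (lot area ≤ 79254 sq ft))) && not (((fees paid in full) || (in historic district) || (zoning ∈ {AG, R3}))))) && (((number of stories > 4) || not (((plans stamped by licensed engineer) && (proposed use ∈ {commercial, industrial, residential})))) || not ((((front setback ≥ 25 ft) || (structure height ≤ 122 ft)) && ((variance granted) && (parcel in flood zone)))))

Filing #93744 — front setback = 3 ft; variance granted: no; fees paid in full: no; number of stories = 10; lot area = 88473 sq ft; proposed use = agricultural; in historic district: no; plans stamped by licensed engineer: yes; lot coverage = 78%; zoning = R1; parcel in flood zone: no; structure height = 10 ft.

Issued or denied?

Atomic conditions:
  plans stamped by licensed engineer: yes → true
  lot coverage > 20%: 78 > 20 is true
  lot area ≤ 79254 sq ft: 88473 ≤ 79254 is false
  fees paid in full: no → false
  in historic district: no → false
  zoning ∈ {AG, R3}: R1 is not in the set → false
  number of stories > 4: 10 > 4 is true
  proposed use ∈ {commercial, industrial, residential}: agricultural is not in the set → false
  front setback ≥ 25 ft: 3 ≥ 25 is false
  structure height ≤ 122 ft: 10 ≤ 122 is true
  variance granted: no → false
  parcel in flood zone: no → false
Combine:
[1.1.1.2] true → false = false
[1.1.1] true AND false = false
[1.1.2.1] false OR false OR false = false
[1.1.2] NOT false = true
[1.1] false AND true = false
[1] NOT false = true
[2.1.2.1] true AND false = false
[2.1.2] NOT false = true
[2.1] true OR true = true
[2.2.1.1] false OR true = true
[2.2.1.2] false AND false = false
[2.2.1] true AND false = false
[2.2] NOT false = true
[2] true OR true = true
[root] true AND true = true
Overall: true → issued

Issued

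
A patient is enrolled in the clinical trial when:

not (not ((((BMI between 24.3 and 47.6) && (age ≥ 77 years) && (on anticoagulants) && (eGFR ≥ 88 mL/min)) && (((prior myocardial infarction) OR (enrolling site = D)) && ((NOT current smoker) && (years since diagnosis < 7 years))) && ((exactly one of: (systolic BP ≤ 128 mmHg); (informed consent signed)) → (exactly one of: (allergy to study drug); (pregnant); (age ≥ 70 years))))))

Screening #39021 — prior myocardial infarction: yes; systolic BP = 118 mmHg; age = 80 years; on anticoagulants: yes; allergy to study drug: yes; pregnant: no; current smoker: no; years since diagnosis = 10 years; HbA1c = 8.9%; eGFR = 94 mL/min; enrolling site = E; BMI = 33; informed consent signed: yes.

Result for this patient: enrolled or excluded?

Atomic conditions:
  BMI between 24.3 and 47.6: 33 in [24.3, 47.6] is true
  age ≥ 77 years: 80 ≥ 77 is true
  on anticoagulants: yes → true
  eGFR ≥ 88 mL/min: 94 ≥ 88 is true
  prior myocardial infarction: yes → true
  enrolling site = D: E == D is false
  NOT current smoker: no → true
  years since diagnosis < 7 years: 10 < 7 is false
  systolic BP ≤ 128 mmHg: 118 ≤ 128 is true
  informed consent signed: yes → true
  allergy to study drug: yes → true
  pregnant: no → false
  age ≥ 70 years: 80 ≥ 70 is true
Combine:
[1.1.1] true AND true AND true AND true = true
[1.1.2.1] true OR false = true
[1.1.2.2] true AND false = false
[1.1.2] true AND false = false
[1.1.3.1] exactly-one(true, true) = false
[1.1.3.2] exactly-one(true, false, true) = false
[1.1.3] false → false (antecedent false ⇒ implication holds) = true
[1.1] true AND false AND true = false
[1] NOT false = true
[root] NOT true = false
Overall: false → excluded

Excluded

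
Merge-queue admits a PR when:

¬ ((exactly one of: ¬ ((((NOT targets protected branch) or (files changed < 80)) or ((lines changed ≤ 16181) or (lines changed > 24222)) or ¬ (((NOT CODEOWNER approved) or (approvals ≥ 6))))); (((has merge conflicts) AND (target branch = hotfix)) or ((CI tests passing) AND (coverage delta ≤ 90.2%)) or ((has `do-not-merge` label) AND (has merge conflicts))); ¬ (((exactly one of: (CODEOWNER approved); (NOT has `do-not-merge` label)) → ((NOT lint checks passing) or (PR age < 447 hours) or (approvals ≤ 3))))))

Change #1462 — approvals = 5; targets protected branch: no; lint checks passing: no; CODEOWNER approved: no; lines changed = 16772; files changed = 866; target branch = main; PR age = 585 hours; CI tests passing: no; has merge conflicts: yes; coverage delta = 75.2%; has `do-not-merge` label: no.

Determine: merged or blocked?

Atomic conditions:
  NOT targets protected branch: no → true
  files changed < 80: 866 < 80 is false
  lines changed ≤ 16181: 16772 ≤ 16181 is false
  lines changed > 24222: 16772 > 24222 is false
  NOT CODEOWNER approved: no → true
  approvals ≥ 6: 5 ≥ 6 is false
  has merge conflicts: yes → true
  target branch = hotfix: main == hotfix is false
  CI tests passing: no → false
  coverage delta ≤ 90.2%: 75.2 ≤ 90.2 is true
  has `do-not-merge` label: no → false
  CODEOWNER approved: no → false
  NOT has `do-not-merge` label: no → true
  NOT lint checks passing: no → true
  PR age < 447 hours: 585 < 447 is false
  approvals ≤ 3: 5 ≤ 3 is false
Combine:
[1.1.1.1] true OR false = true
[1.1.1.2] false OR false = false
[1.1.1.3.1] true OR false = true
[1.1.1.3] NOT true = false
[1.1.1] true OR false OR false = true
[1.1] NOT true = false
[1.2.1] true AND false = false
[1.2.2] false AND true = false
[1.2.3] false AND true = false
[1.2] false OR false OR false = false
[1.3.1.1] exactly-one(false, true) = true
[1.3.1.2] true OR false OR false = true
[1.3.1] true → true = true
[1.3] NOT true = false
[1] exactly-one(false, false, false) = false
[root] NOT false = true
Overall: true → merged

Merged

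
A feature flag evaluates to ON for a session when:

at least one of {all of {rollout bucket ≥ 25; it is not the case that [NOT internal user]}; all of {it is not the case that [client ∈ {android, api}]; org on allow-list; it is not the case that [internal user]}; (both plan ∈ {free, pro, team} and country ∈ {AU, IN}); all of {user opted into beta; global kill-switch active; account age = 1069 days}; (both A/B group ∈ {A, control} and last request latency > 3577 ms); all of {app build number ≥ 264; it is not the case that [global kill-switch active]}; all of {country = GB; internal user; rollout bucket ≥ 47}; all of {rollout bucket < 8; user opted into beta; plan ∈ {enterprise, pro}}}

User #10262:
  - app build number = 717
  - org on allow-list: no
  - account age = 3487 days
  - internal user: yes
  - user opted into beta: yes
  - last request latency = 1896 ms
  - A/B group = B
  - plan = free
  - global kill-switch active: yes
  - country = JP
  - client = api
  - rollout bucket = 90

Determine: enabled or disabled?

Atomic conditions:
  rollout bucket ≥ 25: 90 ≥ 25 is true
  NOT internal user: yes → false
  client ∈ {android, api}: api is in the set → true
  org on allow-list: no → false
  internal user: yes → true
  plan ∈ {free, pro, team}: free is in the set → true
  country ∈ {AU, IN}: JP is not in the set → false
  user opted into beta: yes → true
  global kill-switch active: yes → true
  account age = 1069 days: 3487 == 1069 is false
  A/B group ∈ {A, control}: B is not in the set → false
  last request latency > 3577 ms: 1896 > 3577 is false
  app build number ≥ 264: 717 ≥ 264 is true
  country = GB: JP == GB is false
  rollout bucket ≥ 47: 90 ≥ 47 is true
  rollout bucket < 8: 90 < 8 is false
  plan ∈ {enterprise, pro}: free is not in the set → false
Combine:
[1.2] NOT false = true
[1] true AND true = true
[2.1] NOT true = false
[2.3] NOT true = false
[2] false AND false AND false = false
[3] true AND false = false
[4] true AND true AND false = false
[5] false AND false = false
[6.2] NOT true = false
[6] true AND false = false
[7] false AND true AND true = false
[8] false AND true AND false = false
[root] true OR false OR false OR false OR false OR false OR false OR false = true
Overall: true → enabled

Enabled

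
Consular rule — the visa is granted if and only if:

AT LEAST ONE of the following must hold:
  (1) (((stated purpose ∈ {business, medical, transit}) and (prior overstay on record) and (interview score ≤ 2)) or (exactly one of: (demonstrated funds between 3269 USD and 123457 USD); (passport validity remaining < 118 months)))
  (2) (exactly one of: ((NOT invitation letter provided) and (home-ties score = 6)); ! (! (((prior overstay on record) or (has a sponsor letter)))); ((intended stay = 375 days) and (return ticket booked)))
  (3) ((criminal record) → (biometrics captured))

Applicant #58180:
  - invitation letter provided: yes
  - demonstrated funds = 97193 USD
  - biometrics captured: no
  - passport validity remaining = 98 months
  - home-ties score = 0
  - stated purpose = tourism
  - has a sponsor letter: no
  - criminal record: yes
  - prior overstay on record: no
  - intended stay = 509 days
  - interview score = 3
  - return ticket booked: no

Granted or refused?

Atomic conditions:
  stated purpose ∈ {business, medical, transit}: tourism is not in the set → false
  prior overstay on record: no → false
  interview score ≤ 2: 3 ≤ 2 is false
  demonstrated funds between 3269 USD and 123457 USD: 97193 in [3269, 123457] is true
  passport validity remaining < 118 months: 98 < 118 is true
  NOT invitation letter provided: yes → false
  home-ties score = 6: 0 == 6 is false
  has a sponsor letter: no → false
  intended stay = 375 days: 509 == 375 is false
  return ticket booked: no → false
  criminal record: yes → true
  biometrics captured: no → false
Combine:
[1.1] false AND false AND false = false
[1.2] exactly-one(true, true) = false
[1] false OR false = false
[2.1] false AND false = false
[2.2.1.1] false OR false = false
[2.2.1] NOT false = true
[2.2] NOT true = false
[2.3] false AND false = false
[2] exactly-one(false, false, false) = false
[3] true → false = false
[root] false OR false OR false = false
Overall: false → refused

Refused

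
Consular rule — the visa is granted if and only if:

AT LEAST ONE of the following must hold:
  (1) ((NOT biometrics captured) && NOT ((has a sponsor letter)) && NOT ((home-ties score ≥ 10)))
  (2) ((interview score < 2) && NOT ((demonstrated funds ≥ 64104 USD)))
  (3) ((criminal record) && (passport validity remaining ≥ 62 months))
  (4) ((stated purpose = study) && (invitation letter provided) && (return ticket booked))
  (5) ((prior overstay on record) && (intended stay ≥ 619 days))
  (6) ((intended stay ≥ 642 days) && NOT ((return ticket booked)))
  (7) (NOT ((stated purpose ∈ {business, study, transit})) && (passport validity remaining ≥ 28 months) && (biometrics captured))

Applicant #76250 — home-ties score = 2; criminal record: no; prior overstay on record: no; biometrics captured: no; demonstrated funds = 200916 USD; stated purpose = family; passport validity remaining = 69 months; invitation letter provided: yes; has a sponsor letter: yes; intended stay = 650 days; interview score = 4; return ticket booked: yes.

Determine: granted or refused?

Atomic conditions:
  NOT biometrics captured: no → true
  has a sponsor letter: yes → true
  home-ties score ≥ 10: 2 ≥ 10 is false
  interview score < 2: 4 < 2 is false
  demonstrated funds ≥ 64104 USD: 200916 ≥ 64104 is true
  criminal record: no → false
  passport validity remaining ≥ 62 months: 69 ≥ 62 is true
  stated purpose = study: family == study is false
  invitation letter provided: yes → true
  return ticket booked: yes → true
  prior overstay on record: no → false
  intended stay ≥ 619 days: 650 ≥ 619 is true
  intended stay ≥ 642 days: 650 ≥ 642 is true
  stated purpose ∈ {business, study, transit}: family is not in the set → false
  passport validity remaining ≥ 28 months: 69 ≥ 28 is true
  biometrics captured: no → false
Combine:
[1.2] NOT true = false
[1.3] NOT false = true
[1] true AND false AND true = false
[2.2] NOT true = false
[2] false AND false = false
[3] false AND true = false
[4] false AND true AND true = false
[5] false AND true = false
[6.2] NOT true = false
[6] true AND false = false
[7.1] NOT false = true
[7] true AND true AND false = false
[root] false OR false OR false OR false OR false OR false OR false = false
Overall: false → refused

Refused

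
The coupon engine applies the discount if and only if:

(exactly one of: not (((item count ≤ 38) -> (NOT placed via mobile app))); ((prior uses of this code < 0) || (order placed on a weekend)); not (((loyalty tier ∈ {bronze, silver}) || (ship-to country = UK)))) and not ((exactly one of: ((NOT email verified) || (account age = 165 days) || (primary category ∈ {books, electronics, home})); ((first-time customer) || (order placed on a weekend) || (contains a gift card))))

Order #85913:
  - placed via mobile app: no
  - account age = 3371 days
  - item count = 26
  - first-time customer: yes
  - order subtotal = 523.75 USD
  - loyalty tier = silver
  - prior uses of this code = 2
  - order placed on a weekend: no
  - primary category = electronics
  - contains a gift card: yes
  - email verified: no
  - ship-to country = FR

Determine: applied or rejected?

Rejected

Atomic conditions:
  item count ≤ 38: 26 ≤ 38 is true
  NOT placed via mobile app: no → true
  prior uses of this code < 0: 2 < 0 is false
  order placed on a weekend: no → false
  loyalty tier ∈ {bronze, silver}: silver is in the set → true
  ship-to country = UK: FR == UK is false
  NOT email verified: no → true
  account age = 165 days: 3371 == 165 is false
  primary category ∈ {books, electronics, home}: electronics is in the set → true
  first-time customer: yes → true
  contains a gift card: yes → true
Combine:
[1.1.1] true → true = true
[1.1] NOT true = false
[1.2] false OR false = false
[1.3.1] true OR false = true
[1.3] NOT true = false
[1] exactly-one(false, false, false) = false
[2.1.1] true OR false OR true = true
[2.1.2] true OR false OR true = true
[2.1] exactly-one(true, true) = false
[2] NOT false = true
[root] false AND true = false
Overall: false → rejected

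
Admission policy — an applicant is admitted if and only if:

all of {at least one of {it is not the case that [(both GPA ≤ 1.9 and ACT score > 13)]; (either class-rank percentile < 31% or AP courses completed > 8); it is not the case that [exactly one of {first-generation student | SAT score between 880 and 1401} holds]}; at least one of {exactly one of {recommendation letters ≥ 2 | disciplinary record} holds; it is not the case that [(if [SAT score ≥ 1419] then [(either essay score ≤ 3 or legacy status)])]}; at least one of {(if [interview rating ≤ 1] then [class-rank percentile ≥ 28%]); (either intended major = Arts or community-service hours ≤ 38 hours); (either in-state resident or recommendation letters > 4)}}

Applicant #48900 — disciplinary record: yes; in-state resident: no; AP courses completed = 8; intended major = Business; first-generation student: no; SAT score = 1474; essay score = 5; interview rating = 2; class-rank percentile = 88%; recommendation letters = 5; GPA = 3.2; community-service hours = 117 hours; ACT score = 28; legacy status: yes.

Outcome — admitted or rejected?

Rejected

Atomic conditions:
  GPA ≤ 1.9: 3.2 ≤ 1.9 is false
  ACT score > 13: 28 > 13 is true
  class-rank percentile < 31%: 88 < 31 is false
  AP courses completed > 8: 8 > 8 is false
  first-generation student: no → false
  SAT score between 880 and 1401: 1474 in [880, 1401] is false
  recommendation letters ≥ 2: 5 ≥ 2 is true
  disciplinary record: yes → true
  SAT score ≥ 1419: 1474 ≥ 1419 is true
  essay score ≤ 3: 5 ≤ 3 is false
  legacy status: yes → true
  interview rating ≤ 1: 2 ≤ 1 is false
  class-rank percentile ≥ 28%: 88 ≥ 28 is true
  intended major = Arts: Business == Arts is false
  community-service hours ≤ 38 hours: 117 ≤ 38 is false
  in-state resident: no → false
  recommendation letters > 4: 5 > 4 is true
Combine:
[1.1.1] false AND true = false
[1.1] NOT false = true
[1.2] false OR false = false
[1.3.1] exactly-one(false, false) = false
[1.3] NOT false = true
[1] true OR false OR true = true
[2.1] exactly-one(true, true) = false
[2.2.1.2] false OR true = true
[2.2.1] true → true = true
[2.2] NOT true = false
[2] false OR false = false
[3.1] false → true (antecedent false ⇒ implication holds) = true
[3.2] false OR false = false
[3.3] false OR true = true
[3] true OR false OR true = true
[root] true AND false AND true = false
Overall: false → rejected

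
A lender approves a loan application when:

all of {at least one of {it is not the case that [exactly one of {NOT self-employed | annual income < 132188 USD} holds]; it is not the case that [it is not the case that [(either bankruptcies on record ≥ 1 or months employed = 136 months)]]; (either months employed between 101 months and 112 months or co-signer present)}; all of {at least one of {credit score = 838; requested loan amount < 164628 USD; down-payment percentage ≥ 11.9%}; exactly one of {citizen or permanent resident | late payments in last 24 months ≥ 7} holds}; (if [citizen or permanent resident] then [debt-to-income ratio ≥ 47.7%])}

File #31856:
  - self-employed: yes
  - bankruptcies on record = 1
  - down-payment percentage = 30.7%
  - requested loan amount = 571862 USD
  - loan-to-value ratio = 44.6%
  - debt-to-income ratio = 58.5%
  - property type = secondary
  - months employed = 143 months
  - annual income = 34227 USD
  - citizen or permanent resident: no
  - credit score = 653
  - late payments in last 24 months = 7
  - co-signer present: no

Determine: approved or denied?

Atomic conditions:
  NOT self-employed: yes → false
  annual income < 132188 USD: 34227 < 132188 is true
  bankruptcies on record ≥ 1: 1 ≥ 1 is true
  months employed = 136 months: 143 == 136 is false
  months employed between 101 months and 112 months: 143 in [101, 112] is false
  co-signer present: no → false
  credit score = 838: 653 == 838 is false
  requested loan amount < 164628 USD: 571862 < 164628 is false
  down-payment percentage ≥ 11.9%: 30.7 ≥ 11.9 is true
  citizen or permanent resident: no → false
  late payments in last 24 months ≥ 7: 7 ≥ 7 is true
  debt-to-income ratio ≥ 47.7%: 58.5 ≥ 47.7 is true
Combine:
[1.1.1] exactly-one(false, true) = true
[1.1] NOT true = false
[1.2.1.1] true OR false = true
[1.2.1] NOT true = false
[1.2] NOT false = true
[1.3] false OR false = false
[1] false OR true OR false = true
[2.1] false OR false OR true = true
[2.2] exactly-one(false, true) = true
[2] true AND true = true
[3] false → true (antecedent false ⇒ implication holds) = true
[root] true AND true AND true = true
Overall: true → approved

Approved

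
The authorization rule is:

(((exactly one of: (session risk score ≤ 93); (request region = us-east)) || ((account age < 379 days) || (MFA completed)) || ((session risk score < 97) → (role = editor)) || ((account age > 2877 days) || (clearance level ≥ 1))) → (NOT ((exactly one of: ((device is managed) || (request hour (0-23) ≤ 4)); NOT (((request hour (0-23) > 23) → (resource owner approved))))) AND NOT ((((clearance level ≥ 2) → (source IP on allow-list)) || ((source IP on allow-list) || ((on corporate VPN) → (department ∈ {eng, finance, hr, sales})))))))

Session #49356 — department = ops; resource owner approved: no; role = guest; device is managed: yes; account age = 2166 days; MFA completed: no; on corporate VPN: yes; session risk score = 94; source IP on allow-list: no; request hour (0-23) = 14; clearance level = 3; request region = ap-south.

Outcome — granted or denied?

Denied

Atomic conditions:
  session risk score ≤ 93: 94 ≤ 93 is false
  request region = us-east: ap-south == us-east is false
  account age < 379 days: 2166 < 379 is false
  MFA completed: no → false
  session risk score < 97: 94 < 97 is true
  role = editor: guest == editor is false
  account age > 2877 days: 2166 > 2877 is false
  clearance level ≥ 1: 3 ≥ 1 is true
  device is managed: yes → true
  request hour (0-23) ≤ 4: 14 ≤ 4 is false
  request hour (0-23) > 23: 14 > 23 is false
  resource owner approved: no → false
  clearance level ≥ 2: 3 ≥ 2 is true
  source IP on allow-list: no → false
  on corporate VPN: yes → true
  department ∈ {eng, finance, hr, sales}: ops is not in the set → false
Combine:
[1.1] exactly-one(false, false) = false
[1.2] false OR false = false
[1.3] true → false = false
[1.4] false OR true = true
[1] false OR false OR false OR true = true
[2.1.1.1] true OR false = true
[2.1.1.2.1] false → false (antecedent false ⇒ implication holds) = true
[2.1.1.2] NOT true = false
[2.1.1] exactly-one(true, false) = true
[2.1] NOT true = false
[2.2.1.1] true → false = false
[2.2.1.2.2] true → false = false
[2.2.1.2] false OR false = false
[2.2.1] false OR false = false
[2.2] NOT false = true
[2] false AND true = false
[root] true → false = false
Overall: false → denied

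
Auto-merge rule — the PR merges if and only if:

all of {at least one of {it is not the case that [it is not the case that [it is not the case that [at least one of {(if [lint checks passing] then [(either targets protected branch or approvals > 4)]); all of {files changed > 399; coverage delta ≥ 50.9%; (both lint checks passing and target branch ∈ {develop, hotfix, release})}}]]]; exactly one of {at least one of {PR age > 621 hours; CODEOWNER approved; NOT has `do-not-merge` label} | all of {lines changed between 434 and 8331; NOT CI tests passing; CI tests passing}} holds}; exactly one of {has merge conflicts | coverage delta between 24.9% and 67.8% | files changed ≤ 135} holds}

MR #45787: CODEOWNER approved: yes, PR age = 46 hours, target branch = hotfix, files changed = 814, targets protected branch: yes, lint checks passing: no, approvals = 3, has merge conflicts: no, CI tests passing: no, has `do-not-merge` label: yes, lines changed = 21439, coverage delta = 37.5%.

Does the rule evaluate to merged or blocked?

Atomic conditions:
  lint checks passing: no → false
  targets protected branch: yes → true
  approvals > 4: 3 > 4 is false
  files changed > 399: 814 > 399 is true
  coverage delta ≥ 50.9%: 37.5 ≥ 50.9 is false
  target branch ∈ {develop, hotfix, release}: hotfix is in the set → true
  PR age > 621 hours: 46 > 621 is false
  CODEOWNER approved: yes → true
  NOT has `do-not-merge` label: yes → false
  lines changed between 434 and 8331: 21439 in [434, 8331] is false
  NOT CI tests passing: no → true
  CI tests passing: no → false
  has merge conflicts: no → false
  coverage delta between 24.9% and 67.8%: 37.5 in [24.9, 67.8] is true
  files changed ≤ 135: 814 ≤ 135 is false
Combine:
[1.1.1.1.1.1.2] true OR false = true
[1.1.1.1.1.1] false → true (antecedent false ⇒ implication holds) = true
[1.1.1.1.1.2.3] false AND true = false
[1.1.1.1.1.2] true AND false AND false = false
[1.1.1.1.1] true OR false = true
[1.1.1.1] NOT true = false
[1.1.1] NOT false = true
[1.1] NOT true = false
[1.2.1] false OR true OR false = true
[1.2.2] false AND true AND false = false
[1.2] exactly-one(true, false) = true
[1] false OR true = true
[2] exactly-one(false, true, false) = true
[root] true AND true = true
Overall: true → merged

Merged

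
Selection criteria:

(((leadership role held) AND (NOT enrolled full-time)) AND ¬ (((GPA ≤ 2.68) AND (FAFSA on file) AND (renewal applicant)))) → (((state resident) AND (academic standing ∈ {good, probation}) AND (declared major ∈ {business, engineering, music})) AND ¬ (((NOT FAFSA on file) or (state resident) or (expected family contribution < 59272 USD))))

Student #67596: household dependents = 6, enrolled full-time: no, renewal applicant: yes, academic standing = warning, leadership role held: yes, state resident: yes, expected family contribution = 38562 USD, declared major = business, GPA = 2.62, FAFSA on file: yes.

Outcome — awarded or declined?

Awarded

Atomic conditions:
  leadership role held: yes → true
  NOT enrolled full-time: no → true
  GPA ≤ 2.68: 2.62 ≤ 2.68 is true
  FAFSA on file: yes → true
  renewal applicant: yes → true
  state resident: yes → true
  academic standing ∈ {good, probation}: warning is not in the set → false
  declared major ∈ {business, engineering, music}: business is in the set → true
  NOT FAFSA on file: yes → false
  expected family contribution < 59272 USD: 38562 < 59272 is true
Combine:
[1.1] true AND true = true
[1.2.1] true AND true AND true = true
[1.2] NOT true = false
[1] true AND false = false
[2.1] true AND false AND true = false
[2.2.1] false OR true OR true = true
[2.2] NOT true = false
[2] false AND false = false
[root] false → false (antecedent false ⇒ implication holds) = true
Overall: true → awarded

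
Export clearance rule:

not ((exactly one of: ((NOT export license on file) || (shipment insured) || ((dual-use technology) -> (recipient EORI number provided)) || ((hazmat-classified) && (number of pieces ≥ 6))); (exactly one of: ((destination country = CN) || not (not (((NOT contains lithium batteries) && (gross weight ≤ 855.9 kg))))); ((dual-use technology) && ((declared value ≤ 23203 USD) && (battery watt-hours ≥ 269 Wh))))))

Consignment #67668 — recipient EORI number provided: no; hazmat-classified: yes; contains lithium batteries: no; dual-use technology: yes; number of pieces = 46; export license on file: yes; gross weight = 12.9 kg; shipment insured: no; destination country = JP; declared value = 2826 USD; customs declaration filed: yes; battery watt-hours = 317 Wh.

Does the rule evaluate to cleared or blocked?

Atomic conditions:
  NOT export license on file: yes → false
  shipment insured: no → false
  dual-use technology: yes → true
  recipient EORI number provided: no → false
  hazmat-classified: yes → true
  number of pieces ≥ 6: 46 ≥ 6 is true
  destination country = CN: JP == CN is false
  NOT contains lithium batteries: no → true
  gross weight ≤ 855.9 kg: 12.9 ≤ 855.9 is true
  declared value ≤ 23203 USD: 2826 ≤ 23203 is true
  battery watt-hours ≥ 269 Wh: 317 ≥ 269 is true
Combine:
[1.1.3] true → false = false
[1.1.4] true AND true = true
[1.1] false OR false OR false OR true = true
[1.2.1.2.1.1] true AND true = true
[1.2.1.2.1] NOT true = false
[1.2.1.2] NOT false = true
[1.2.1] false OR true = true
[1.2.2.2] true AND true = true
[1.2.2] true AND true = true
[1.2] exactly-one(true, true) = false
[1] exactly-one(true, false) = true
[root] NOT true = false
Overall: false → blocked

Blocked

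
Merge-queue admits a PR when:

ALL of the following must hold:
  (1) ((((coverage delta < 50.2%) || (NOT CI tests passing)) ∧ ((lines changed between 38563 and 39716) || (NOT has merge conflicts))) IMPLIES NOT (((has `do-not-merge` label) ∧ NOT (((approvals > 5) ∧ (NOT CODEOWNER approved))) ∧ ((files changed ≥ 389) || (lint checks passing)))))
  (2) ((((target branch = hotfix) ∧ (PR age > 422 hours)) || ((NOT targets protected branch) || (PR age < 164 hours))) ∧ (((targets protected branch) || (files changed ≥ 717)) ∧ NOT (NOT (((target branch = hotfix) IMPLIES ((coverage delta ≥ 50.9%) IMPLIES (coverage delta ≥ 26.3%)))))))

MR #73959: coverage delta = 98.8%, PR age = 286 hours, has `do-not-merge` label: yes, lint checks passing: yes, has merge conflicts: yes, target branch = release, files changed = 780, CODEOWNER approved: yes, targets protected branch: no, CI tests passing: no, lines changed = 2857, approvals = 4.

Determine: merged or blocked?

Atomic conditions:
  coverage delta < 50.2%: 98.8 < 50.2 is false
  NOT CI tests passing: no → true
  lines changed between 38563 and 39716: 2857 in [38563, 39716] is false
  NOT has merge conflicts: yes → false
  has `do-not-merge` label: yes → true
  approvals > 5: 4 > 5 is false
  NOT CODEOWNER approved: yes → false
  files changed ≥ 389: 780 ≥ 389 is true
  lint checks passing: yes → true
  target branch = hotfix: release == hotfix is false
  PR age > 422 hours: 286 > 422 is false
  NOT targets protected branch: no → true
  PR age < 164 hours: 286 < 164 is false
  targets protected branch: no → false
  files changed ≥ 717: 780 ≥ 717 is true
  coverage delta ≥ 50.9%: 98.8 ≥ 50.9 is true
  coverage delta ≥ 26.3%: 98.8 ≥ 26.3 is true
Combine:
[1.1.1] false OR true = true
[1.1.2] false OR false = false
[1.1] true AND false = false
[1.2.1.2.1] false AND false = false
[1.2.1.2] NOT false = true
[1.2.1.3] true OR true = true
[1.2.1] true AND true AND true = true
[1.2] NOT true = false
[1] false → false (antecedent false ⇒ implication holds) = true
[2.1.1] false AND false = false
[2.1.2] true OR false = true
[2.1] false OR true = true
[2.2.1] false OR true = true
[2.2.2.1.1.2] true → true = true
[2.2.2.1.1] false → true (antecedent false ⇒ implication holds) = true
[2.2.2.1] NOT true = false
[2.2.2] NOT false = true
[2.2] true AND true = true
[2] true AND true = true
[root] true AND true = true
Overall: true → merged

Merged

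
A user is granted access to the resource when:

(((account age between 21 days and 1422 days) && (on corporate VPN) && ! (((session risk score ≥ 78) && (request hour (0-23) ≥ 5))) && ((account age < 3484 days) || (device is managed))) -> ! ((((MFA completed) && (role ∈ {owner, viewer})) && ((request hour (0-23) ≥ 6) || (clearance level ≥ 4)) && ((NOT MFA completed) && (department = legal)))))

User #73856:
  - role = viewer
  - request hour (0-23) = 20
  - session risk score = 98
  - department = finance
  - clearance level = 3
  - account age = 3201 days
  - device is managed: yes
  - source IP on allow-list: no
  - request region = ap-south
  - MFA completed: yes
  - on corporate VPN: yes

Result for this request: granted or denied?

Atomic conditions:
  account age between 21 days and 1422 days: 3201 in [21, 1422] is false
  on corporate VPN: yes → true
  session risk score ≥ 78: 98 ≥ 78 is true
  request hour (0-23) ≥ 5: 20 ≥ 5 is true
  account age < 3484 days: 3201 < 3484 is true
  device is managed: yes → true
  MFA completed: yes → true
  role ∈ {owner, viewer}: viewer is in the set → true
  request hour (0-23) ≥ 6: 20 ≥ 6 is true
  clearance level ≥ 4: 3 ≥ 4 is false
  NOT MFA completed: yes → false
  department = legal: finance == legal is false
Combine:
[1.3.1] true AND true = true
[1.3] NOT true = false
[1.4] true OR true = true
[1] false AND true AND false AND true = false
[2.1.1] true AND true = true
[2.1.2] true OR false = true
[2.1.3] false AND false = false
[2.1] true AND true AND false = false
[2] NOT false = true
[root] false → true (antecedent false ⇒ implication holds) = true
Overall: true → granted

Granted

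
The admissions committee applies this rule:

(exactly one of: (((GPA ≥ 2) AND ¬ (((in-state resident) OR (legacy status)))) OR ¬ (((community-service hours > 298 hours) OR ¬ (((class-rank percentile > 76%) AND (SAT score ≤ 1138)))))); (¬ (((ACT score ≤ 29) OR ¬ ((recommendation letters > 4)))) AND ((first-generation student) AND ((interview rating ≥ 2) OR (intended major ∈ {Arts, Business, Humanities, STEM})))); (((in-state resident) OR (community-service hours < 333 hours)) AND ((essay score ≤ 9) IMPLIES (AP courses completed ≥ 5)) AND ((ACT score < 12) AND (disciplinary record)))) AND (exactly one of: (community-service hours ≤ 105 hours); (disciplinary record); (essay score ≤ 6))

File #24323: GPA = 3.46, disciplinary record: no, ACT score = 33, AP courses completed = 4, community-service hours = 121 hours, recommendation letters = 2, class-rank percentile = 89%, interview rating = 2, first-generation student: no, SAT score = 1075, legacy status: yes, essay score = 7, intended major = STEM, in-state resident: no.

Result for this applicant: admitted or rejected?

Atomic conditions:
  GPA ≥ 2: 3.46 ≥ 2 is true
  in-state resident: no → false
  legacy status: yes → true
  community-service hours > 298 hours: 121 > 298 is false
  class-rank percentile > 76%: 89 > 76 is true
  SAT score ≤ 1138: 1075 ≤ 1138 is true
  ACT score ≤ 29: 33 ≤ 29 is false
  recommendation letters > 4: 2 > 4 is false
  first-generation student: no → false
  interview rating ≥ 2: 2 ≥ 2 is true
  intended major ∈ {Arts, Business, Humanities, STEM}: STEM is in the set → true
  community-service hours < 333 hours: 121 < 333 is true
  essay score ≤ 9: 7 ≤ 9 is true
  AP courses completed ≥ 5: 4 ≥ 5 is false
  ACT score < 12: 33 < 12 is false
  disciplinary record: no → false
  community-service hours ≤ 105 hours: 121 ≤ 105 is false
  essay score ≤ 6: 7 ≤ 6 is false
Combine:
[1.1.1.2.1] false OR true = true
[1.1.1.2] NOT true = false
[1.1.1] true AND false = false
[1.1.2.1.2.1] true AND true = true
[1.1.2.1.2] NOT true = false
[1.1.2.1] false OR false = false
[1.1.2] NOT false = true
[1.1] false OR true = true
[1.2.1.1.2] NOT false = true
[1.2.1.1] false OR true = true
[1.2.1] NOT true = false
[1.2.2.2] true OR true = true
[1.2.2] false AND true = false
[1.2] false AND false = false
[1.3.1] false OR true = true
[1.3.2] true → false = false
[1.3.3] false AND false = false
[1.3] true AND false AND false = false
[1] exactly-one(true, false, false) = true
[2] exactly-one(false, false, false) = false
[root] true AND false = false
Overall: false → rejected

Rejected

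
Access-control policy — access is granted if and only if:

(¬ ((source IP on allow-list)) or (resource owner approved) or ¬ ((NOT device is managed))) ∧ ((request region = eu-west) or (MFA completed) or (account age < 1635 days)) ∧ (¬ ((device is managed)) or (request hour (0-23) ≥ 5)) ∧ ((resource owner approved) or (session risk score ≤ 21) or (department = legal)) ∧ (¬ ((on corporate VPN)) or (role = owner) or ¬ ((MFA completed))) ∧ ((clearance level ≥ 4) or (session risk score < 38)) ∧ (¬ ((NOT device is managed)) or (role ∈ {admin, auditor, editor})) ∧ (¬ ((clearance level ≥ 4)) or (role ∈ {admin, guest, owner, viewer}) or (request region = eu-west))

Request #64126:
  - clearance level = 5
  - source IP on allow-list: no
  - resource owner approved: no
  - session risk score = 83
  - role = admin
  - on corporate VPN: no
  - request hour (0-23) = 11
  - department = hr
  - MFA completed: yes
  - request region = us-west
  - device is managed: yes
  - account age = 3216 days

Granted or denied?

Denied

Atomic conditions:
  source IP on allow-list: no → false
  resource owner approved: no → false
  NOT device is managed: yes → false
  request region = eu-west: us-west == eu-west is false
  MFA completed: yes → true
  account age < 1635 days: 3216 < 1635 is false
  device is managed: yes → true
  request hour (0-23) ≥ 5: 11 ≥ 5 is true
  session risk score ≤ 21: 83 ≤ 21 is false
  department = legal: hr == legal is false
  on corporate VPN: no → false
  role = owner: admin == owner is false
  clearance level ≥ 4: 5 ≥ 4 is true
  session risk score < 38: 83 < 38 is false
  role ∈ {admin, auditor, editor}: admin is in the set → true
  role ∈ {admin, guest, owner, viewer}: admin is in the set → true
Combine:
[1.1] NOT false = true
[1.3] NOT false = true
[1] true OR false OR true = true
[2] false OR true OR false = true
[3.1] NOT true = false
[3] false OR true = true
[4] false OR false OR false = false
[5.1] NOT false = true
[5.3] NOT true = false
[5] true OR false OR false = true
[6] true OR false = true
[7.1] NOT false = true
[7] true OR true = true
[8.1] NOT true = false
[8] false OR true OR false = true
[root] true AND true AND true AND false AND true AND true AND true AND true = false
Overall: false → denied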